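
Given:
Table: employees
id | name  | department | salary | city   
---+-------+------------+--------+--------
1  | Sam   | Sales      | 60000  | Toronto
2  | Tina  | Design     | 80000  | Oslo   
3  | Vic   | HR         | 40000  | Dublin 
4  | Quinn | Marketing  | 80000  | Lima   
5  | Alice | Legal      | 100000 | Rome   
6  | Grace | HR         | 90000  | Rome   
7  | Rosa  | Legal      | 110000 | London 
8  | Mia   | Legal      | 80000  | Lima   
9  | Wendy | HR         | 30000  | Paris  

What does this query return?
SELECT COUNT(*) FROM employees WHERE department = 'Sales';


Counting rows where department = 'Sales'
  Sam -> MATCH


1


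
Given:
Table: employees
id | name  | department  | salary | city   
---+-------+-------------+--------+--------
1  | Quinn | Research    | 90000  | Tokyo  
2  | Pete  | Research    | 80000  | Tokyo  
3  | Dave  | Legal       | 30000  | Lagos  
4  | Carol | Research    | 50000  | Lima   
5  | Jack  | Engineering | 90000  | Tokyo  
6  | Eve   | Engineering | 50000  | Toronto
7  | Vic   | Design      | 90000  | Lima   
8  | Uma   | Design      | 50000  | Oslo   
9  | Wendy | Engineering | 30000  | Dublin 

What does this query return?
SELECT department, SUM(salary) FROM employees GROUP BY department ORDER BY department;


Summing salary within each department:
  Design: 90000 + 50000 = 140000
  Engineering: 90000 + 50000 + 30000 = 170000
  Legal: 30000 = 30000
  Research: 90000 + 80000 + 50000 = 220000


4 groups:
Design, 140000
Engineering, 170000
Legal, 30000
Research, 220000


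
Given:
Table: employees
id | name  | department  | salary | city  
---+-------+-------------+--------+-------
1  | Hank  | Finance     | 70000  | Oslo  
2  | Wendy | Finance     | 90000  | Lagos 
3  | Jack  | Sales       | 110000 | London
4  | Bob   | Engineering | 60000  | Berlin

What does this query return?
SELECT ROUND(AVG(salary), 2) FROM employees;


SUM(salary) = 330000
COUNT = 4
ROUND(AVG, 2) = ROUND(330000 / 4, 2) = 82500.0

82500.0


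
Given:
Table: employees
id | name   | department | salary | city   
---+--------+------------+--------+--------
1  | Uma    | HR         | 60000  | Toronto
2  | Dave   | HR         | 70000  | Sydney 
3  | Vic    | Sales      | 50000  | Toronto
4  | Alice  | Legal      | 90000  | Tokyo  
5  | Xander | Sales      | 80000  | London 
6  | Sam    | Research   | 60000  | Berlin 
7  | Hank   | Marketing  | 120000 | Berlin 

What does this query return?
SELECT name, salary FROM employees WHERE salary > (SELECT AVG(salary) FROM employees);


Subquery: AVG(salary) = 75714.29
Filtering: salary > 75714.29
  Alice (90000) -> MATCH
  Xander (80000) -> MATCH
  Hank (120000) -> MATCH


3 rows:
Alice, 90000
Xander, 80000
Hank, 120000


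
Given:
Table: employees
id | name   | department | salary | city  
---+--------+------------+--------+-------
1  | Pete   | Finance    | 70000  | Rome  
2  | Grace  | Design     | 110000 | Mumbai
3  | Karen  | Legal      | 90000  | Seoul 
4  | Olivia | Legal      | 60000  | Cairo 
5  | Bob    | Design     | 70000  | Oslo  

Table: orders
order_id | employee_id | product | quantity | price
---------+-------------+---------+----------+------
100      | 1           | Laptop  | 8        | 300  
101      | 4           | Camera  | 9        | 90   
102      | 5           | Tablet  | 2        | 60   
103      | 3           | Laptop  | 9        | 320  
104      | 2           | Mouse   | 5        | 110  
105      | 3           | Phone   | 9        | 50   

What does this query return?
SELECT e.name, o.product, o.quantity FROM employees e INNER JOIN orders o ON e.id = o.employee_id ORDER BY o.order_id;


Joining employees.id = orders.employee_id:
  employee Pete (id=1) -> order Laptop
  employee Olivia (id=4) -> order Camera
  employee Bob (id=5) -> order Tablet
  employee Karen (id=3) -> order Laptop
  employee Grace (id=2) -> order Mouse
  employee Karen (id=3) -> order Phone


6 rows:
Pete, Laptop, 8
Olivia, Camera, 9
Bob, Tablet, 2
Karen, Laptop, 9
Grace, Mouse, 5
Karen, Phone, 9


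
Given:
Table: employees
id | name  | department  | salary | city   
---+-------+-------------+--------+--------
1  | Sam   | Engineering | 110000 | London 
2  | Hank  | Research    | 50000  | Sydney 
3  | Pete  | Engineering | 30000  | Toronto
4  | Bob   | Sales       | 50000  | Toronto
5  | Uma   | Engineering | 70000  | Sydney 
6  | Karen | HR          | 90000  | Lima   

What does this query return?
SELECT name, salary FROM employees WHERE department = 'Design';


Filtering: department = 'Design'
Matching rows: 0

Empty result set (0 rows)


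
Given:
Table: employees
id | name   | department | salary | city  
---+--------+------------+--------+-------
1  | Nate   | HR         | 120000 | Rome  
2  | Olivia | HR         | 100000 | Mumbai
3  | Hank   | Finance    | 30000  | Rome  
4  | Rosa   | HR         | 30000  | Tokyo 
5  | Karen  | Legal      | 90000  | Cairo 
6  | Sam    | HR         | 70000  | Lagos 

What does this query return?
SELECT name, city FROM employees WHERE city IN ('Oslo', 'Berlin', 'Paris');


Filtering: city IN ('Oslo', 'Berlin', 'Paris')
Matching: 0 rows

Empty result set (0 rows)


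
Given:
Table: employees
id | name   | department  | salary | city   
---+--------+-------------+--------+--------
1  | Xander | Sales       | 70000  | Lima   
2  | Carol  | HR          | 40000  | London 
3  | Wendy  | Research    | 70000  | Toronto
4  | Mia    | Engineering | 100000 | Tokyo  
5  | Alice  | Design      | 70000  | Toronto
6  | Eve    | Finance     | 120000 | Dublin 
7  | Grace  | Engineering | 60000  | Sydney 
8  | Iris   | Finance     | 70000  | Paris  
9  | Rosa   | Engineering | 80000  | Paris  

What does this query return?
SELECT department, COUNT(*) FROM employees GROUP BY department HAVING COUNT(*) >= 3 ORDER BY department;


Groups with count >= 3:
  Engineering: 3 -> PASS
  Design: 1 -> filtered out
  Finance: 2 -> filtered out
  HR: 1 -> filtered out
  Research: 1 -> filtered out
  Sales: 1 -> filtered out


1 groups:
Engineering, 3


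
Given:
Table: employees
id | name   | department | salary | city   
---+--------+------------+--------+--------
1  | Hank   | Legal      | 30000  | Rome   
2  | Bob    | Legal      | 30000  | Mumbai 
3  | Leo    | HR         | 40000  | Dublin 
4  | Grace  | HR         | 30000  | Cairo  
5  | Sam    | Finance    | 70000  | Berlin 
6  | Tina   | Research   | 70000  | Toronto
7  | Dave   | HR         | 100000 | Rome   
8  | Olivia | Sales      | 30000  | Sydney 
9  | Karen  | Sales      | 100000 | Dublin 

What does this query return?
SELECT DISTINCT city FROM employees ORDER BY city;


All 'city' values (row order): Rome, Mumbai, Dublin, Cairo, Berlin, Toronto, Rome, Sydney, Dublin
Removing duplicates leaves 7 unique value(s).

7 values:
Berlin
Cairo
Dublin
Mumbai
Rome
Sydney
Toronto


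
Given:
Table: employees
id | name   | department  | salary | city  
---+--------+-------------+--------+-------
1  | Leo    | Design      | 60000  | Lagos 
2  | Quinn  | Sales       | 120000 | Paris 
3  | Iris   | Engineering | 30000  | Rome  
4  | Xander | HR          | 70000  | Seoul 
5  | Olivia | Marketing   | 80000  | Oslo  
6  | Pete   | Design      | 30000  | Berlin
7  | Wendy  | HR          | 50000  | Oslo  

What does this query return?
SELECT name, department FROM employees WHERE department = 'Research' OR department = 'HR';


Filtering: department = 'Research' OR 'HR'
Matching: 2 rows

2 rows:
Xander, HR
Wendy, HR


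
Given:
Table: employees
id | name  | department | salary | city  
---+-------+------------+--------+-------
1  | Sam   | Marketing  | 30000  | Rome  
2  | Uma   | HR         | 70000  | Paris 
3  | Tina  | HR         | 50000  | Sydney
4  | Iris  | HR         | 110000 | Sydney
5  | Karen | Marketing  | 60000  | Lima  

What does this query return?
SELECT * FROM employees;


SELECT * returns all 5 rows with all columns

5 rows:
1, Sam, Marketing, 30000, Rome
2, Uma, HR, 70000, Paris
3, Tina, HR, 50000, Sydney
4, Iris, HR, 110000, Sydney
5, Karen, Marketing, 60000, Lima


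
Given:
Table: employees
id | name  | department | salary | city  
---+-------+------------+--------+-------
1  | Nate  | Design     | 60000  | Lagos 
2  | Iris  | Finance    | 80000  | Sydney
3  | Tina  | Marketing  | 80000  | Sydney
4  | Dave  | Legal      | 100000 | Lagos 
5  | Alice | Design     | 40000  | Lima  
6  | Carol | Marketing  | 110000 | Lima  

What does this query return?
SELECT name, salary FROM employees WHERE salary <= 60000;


Filtering: salary <= 60000
Matching: 2 rows

2 rows:
Nate, 60000
Alice, 40000


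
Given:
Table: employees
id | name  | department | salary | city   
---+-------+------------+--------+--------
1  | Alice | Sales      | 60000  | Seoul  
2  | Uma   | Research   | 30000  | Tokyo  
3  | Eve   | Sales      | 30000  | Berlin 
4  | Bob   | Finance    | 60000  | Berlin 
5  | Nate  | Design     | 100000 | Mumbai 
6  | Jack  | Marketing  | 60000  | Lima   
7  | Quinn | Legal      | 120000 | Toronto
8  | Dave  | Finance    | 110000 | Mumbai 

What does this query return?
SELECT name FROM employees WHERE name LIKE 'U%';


LIKE 'U%' matches names starting with 'U'
Matching: 1

1 rows:
Uma


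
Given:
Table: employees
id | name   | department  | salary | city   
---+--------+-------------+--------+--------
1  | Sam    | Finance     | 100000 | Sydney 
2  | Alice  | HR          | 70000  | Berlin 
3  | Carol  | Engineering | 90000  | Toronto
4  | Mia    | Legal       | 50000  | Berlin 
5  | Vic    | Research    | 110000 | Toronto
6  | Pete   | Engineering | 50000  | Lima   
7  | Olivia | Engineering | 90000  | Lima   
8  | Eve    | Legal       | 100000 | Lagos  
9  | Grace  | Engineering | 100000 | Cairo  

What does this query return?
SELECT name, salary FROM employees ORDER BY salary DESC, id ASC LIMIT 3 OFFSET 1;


Sort by salary DESC (id ASC tiebreak), then skip 1 and take 3
Rows 2 through 4

3 rows:
Sam, 100000
Eve, 100000
Grace, 100000


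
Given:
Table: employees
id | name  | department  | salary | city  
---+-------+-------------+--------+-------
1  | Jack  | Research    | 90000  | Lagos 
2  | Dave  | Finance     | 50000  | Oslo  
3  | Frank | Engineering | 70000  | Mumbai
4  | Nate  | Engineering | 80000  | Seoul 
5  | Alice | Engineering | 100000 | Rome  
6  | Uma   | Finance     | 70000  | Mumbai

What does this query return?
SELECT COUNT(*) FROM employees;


COUNT(*) counts all rows

6


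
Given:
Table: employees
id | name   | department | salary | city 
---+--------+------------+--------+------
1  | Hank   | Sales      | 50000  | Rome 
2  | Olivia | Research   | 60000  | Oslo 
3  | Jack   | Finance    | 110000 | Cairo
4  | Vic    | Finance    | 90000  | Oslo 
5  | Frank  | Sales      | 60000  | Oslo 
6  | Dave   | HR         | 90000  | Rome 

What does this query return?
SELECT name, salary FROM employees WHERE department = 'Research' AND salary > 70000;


Filtering: department = 'Research' AND salary > 70000
Matching: 0 rows

Empty result set (0 rows)


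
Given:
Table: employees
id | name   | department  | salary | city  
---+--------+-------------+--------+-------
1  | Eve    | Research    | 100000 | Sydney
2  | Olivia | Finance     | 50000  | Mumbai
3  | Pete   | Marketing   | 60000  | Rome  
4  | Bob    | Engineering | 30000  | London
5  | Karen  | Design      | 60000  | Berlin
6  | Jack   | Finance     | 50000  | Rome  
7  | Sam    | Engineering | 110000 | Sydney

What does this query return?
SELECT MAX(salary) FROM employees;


Salaries: 100000, 50000, 60000, 30000, 60000, 50000, 110000
MAX = 110000

110000


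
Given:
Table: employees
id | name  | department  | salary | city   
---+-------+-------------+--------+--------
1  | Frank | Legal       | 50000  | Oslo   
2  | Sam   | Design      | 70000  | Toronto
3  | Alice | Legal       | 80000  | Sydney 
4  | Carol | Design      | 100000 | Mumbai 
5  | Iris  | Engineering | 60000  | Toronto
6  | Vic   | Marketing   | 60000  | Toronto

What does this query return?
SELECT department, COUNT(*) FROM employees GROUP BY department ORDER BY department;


Assigning each row to its department group:
  Frank -> Legal
  Sam -> Design
  Alice -> Legal
  Carol -> Design
  Iris -> Engineering
  Vic -> Marketing


4 groups:
Design, 2
Engineering, 1
Legal, 2
Marketing, 1


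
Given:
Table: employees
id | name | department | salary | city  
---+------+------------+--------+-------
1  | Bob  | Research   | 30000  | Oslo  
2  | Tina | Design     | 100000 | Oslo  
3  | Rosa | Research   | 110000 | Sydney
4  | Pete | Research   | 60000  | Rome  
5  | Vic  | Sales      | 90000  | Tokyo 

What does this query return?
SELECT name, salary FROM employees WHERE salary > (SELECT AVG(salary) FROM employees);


Subquery: AVG(salary) = 78000.0
Filtering: salary > 78000.0
  Tina (100000) -> MATCH
  Rosa (110000) -> MATCH
  Vic (90000) -> MATCH


3 rows:
Tina, 100000
Rosa, 110000
Vic, 90000


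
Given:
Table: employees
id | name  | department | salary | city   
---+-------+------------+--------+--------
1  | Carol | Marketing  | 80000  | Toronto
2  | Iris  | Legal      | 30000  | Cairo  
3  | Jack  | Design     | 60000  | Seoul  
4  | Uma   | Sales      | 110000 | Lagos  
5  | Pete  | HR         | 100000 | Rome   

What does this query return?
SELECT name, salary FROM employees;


Projecting columns: name, salary

5 rows:
Carol, 80000
Iris, 30000
Jack, 60000
Uma, 110000
Pete, 100000


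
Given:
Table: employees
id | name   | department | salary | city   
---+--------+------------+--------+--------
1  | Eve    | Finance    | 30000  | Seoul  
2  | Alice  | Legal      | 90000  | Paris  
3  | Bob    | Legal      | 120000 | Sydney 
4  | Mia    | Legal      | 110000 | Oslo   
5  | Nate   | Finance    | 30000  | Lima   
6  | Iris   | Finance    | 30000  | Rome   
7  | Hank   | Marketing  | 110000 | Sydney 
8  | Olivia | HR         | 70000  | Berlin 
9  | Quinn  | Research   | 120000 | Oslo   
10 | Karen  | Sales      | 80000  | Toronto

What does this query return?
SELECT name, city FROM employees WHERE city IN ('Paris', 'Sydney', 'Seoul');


Filtering: city IN ('Paris', 'Sydney', 'Seoul')
Matching: 4 rows

4 rows:
Eve, Seoul
Alice, Paris
Bob, Sydney
Hank, Sydney


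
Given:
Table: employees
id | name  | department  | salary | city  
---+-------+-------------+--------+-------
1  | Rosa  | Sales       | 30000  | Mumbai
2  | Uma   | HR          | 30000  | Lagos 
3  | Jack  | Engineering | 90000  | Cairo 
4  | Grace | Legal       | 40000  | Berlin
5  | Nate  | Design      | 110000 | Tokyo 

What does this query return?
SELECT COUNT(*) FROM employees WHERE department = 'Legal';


Counting rows where department = 'Legal'
  Grace -> MATCH


1


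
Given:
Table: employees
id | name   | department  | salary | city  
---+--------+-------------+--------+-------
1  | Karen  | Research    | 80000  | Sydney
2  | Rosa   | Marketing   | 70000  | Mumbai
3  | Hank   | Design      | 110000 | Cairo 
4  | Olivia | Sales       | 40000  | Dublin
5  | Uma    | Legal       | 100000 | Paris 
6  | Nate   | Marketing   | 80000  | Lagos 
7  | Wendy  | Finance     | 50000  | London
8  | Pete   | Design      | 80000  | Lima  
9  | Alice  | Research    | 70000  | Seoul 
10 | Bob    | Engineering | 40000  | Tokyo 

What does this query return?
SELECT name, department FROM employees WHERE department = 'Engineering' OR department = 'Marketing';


Filtering: department = 'Engineering' OR 'Marketing'
Matching: 3 rows

3 rows:
Rosa, Marketing
Nate, Marketing
Bob, Engineering


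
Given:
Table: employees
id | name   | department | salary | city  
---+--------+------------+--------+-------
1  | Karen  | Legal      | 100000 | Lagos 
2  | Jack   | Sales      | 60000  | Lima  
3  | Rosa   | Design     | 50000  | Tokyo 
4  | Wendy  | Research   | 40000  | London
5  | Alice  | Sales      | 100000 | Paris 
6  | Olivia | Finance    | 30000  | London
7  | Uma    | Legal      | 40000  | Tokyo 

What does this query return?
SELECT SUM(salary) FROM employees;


SUM(salary) = 100000 + 60000 + 50000 + 40000 + 100000 + 30000 + 40000 = 420000

420000


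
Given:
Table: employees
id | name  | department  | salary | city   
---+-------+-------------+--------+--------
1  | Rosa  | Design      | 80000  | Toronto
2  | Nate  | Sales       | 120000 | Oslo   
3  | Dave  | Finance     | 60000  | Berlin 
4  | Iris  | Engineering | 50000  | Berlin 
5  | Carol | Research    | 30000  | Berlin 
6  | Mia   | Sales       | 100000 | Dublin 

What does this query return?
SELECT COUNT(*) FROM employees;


COUNT(*) counts all rows

6


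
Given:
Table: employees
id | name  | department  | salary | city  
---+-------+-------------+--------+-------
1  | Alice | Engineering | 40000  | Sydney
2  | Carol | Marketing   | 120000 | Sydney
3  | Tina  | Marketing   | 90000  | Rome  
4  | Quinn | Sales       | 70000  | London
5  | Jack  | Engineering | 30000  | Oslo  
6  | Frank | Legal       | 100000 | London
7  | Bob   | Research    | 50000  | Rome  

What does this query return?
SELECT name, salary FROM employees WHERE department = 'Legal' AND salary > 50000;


Filtering: department = 'Legal' AND salary > 50000
Matching: 1 rows

1 rows:
Frank, 100000


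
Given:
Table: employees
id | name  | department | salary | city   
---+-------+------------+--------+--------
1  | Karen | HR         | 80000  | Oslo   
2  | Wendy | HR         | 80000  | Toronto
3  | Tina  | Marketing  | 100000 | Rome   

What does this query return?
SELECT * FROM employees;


SELECT * returns all 3 rows with all columns

3 rows:
1, Karen, HR, 80000, Oslo
2, Wendy, HR, 80000, Toronto
3, Tina, Marketing, 100000, Rome


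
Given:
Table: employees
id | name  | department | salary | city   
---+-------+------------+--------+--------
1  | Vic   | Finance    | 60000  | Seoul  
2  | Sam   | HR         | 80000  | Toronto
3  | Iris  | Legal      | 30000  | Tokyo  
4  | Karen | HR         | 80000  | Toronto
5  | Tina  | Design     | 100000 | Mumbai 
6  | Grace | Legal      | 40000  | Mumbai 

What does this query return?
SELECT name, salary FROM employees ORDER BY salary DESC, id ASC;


Sorting by salary DESC, then id ASC for ties

6 rows:
Tina, 100000
Sam, 80000
Karen, 80000
Vic, 60000
Grace, 40000
Iris, 30000


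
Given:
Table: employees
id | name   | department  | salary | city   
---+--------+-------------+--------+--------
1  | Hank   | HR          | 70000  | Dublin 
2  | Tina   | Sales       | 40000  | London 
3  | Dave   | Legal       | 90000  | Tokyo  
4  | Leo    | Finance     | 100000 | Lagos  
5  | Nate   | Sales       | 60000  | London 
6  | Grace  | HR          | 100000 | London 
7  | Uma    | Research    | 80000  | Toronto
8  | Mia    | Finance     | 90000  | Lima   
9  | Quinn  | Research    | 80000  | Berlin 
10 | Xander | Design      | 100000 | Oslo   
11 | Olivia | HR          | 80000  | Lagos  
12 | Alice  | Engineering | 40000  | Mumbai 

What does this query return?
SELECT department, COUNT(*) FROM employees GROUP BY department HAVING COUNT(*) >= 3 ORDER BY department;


Groups with count >= 3:
  HR: 3 -> PASS
  Design: 1 -> filtered out
  Engineering: 1 -> filtered out
  Finance: 2 -> filtered out
  Legal: 1 -> filtered out
  Research: 2 -> filtered out
  Sales: 2 -> filtered out


1 groups:
HR, 3


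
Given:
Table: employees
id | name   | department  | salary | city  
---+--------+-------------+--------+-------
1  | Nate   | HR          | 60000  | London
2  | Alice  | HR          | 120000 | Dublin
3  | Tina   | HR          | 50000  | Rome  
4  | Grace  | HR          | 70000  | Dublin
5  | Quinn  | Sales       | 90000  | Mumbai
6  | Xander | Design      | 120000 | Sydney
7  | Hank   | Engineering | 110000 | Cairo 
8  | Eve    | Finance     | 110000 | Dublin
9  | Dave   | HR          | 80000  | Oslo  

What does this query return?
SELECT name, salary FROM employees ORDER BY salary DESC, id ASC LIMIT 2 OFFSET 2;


Sort by salary DESC (id ASC tiebreak), then skip 2 and take 2
Rows 3 through 4

2 rows:
Hank, 110000
Eve, 110000


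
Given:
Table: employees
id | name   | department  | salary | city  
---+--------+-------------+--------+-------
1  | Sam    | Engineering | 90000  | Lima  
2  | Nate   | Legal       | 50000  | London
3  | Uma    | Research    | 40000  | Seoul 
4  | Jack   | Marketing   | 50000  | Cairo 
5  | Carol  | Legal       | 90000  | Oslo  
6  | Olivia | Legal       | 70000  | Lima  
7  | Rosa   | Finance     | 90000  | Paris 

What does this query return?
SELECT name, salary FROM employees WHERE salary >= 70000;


Filtering: salary >= 70000
Matching: 4 rows

4 rows:
Sam, 90000
Carol, 90000
Olivia, 70000
Rosa, 90000


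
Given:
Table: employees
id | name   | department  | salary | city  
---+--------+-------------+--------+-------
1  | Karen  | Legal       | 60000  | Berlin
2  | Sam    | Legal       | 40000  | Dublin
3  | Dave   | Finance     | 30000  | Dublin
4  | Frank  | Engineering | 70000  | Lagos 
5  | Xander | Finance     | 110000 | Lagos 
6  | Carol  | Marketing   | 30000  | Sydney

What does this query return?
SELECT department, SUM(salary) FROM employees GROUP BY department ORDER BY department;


Summing salary within each department:
  Engineering: 70000 = 70000
  Finance: 30000 + 110000 = 140000
  Legal: 60000 + 40000 = 100000
  Marketing: 30000 = 30000


4 groups:
Engineering, 70000
Finance, 140000
Legal, 100000
Marketing, 30000


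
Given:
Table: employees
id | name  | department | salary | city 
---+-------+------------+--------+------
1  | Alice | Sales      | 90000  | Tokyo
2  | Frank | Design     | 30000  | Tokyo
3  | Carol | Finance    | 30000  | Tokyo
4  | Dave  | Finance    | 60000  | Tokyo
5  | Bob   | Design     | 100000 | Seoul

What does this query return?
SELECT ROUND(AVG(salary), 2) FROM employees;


SUM(salary) = 310000
COUNT = 5
ROUND(AVG, 2) = ROUND(310000 / 5, 2) = 62000.0

62000.0


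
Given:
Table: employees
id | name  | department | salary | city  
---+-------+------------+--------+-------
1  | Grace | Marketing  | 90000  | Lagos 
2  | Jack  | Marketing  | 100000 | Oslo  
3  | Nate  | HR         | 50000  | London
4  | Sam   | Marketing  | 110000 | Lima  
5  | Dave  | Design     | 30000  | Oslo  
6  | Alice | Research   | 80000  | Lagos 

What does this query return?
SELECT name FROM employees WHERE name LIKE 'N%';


LIKE 'N%' matches names starting with 'N'
Matching: 1

1 rows:
Nate


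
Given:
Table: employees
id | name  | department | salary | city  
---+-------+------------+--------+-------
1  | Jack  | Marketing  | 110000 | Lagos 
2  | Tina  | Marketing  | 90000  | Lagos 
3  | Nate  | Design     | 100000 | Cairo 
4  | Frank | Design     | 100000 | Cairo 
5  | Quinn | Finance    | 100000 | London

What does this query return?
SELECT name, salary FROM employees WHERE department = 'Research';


Filtering: department = 'Research'
Matching rows: 0

Empty result set (0 rows)


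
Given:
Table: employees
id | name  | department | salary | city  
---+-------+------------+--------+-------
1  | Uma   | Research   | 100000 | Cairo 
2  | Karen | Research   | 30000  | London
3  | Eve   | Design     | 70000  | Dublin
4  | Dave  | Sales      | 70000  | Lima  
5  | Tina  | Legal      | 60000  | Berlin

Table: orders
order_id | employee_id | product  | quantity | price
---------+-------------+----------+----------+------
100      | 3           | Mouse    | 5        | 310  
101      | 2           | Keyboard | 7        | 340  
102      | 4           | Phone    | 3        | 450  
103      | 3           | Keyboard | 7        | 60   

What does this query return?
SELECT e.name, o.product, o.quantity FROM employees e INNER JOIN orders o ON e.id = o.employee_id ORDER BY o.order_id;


Joining employees.id = orders.employee_id:
  employee Eve (id=3) -> order Mouse
  employee Karen (id=2) -> order Keyboard
  employee Dave (id=4) -> order Phone
  employee Eve (id=3) -> order Keyboard


4 rows:
Eve, Mouse, 5
Karen, Keyboard, 7
Dave, Phone, 3
Eve, Keyboard, 7


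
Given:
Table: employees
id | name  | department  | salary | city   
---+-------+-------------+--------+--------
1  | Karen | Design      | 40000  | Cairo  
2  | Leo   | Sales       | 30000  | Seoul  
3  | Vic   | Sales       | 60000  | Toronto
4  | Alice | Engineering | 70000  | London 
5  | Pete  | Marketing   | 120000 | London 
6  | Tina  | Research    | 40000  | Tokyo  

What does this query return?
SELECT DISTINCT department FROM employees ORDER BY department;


All 'department' values (row order): Design, Sales, Sales, Engineering, Marketing, Research
Removing duplicates leaves 5 unique value(s).

5 values:
Design
Engineering
Marketing
Research
Sales


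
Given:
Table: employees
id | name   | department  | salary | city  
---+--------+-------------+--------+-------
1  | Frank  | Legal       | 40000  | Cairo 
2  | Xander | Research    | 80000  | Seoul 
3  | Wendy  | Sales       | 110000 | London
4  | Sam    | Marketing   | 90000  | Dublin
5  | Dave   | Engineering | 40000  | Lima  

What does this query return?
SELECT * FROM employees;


SELECT * returns all 5 rows with all columns

5 rows:
1, Frank, Legal, 40000, Cairo
2, Xander, Research, 80000, Seoul
3, Wendy, Sales, 110000, London
4, Sam, Marketing, 90000, Dublin
5, Dave, Engineering, 40000, Lima


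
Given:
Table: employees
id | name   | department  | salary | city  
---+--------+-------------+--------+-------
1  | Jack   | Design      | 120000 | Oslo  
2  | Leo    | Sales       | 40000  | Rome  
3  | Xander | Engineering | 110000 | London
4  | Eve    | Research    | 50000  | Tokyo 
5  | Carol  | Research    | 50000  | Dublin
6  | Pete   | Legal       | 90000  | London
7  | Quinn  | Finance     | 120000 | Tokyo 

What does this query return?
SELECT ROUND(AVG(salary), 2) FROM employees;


SUM(salary) = 580000
COUNT = 7
ROUND(AVG, 2) = ROUND(580000 / 7, 2) = 82857.14

82857.14


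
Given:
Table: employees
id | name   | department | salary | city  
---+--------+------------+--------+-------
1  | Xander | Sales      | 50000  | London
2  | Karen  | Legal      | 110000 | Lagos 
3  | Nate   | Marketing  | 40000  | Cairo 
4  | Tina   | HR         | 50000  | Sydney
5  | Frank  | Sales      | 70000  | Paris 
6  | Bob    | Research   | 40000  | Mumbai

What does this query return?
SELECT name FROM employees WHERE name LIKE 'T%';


LIKE 'T%' matches names starting with 'T'
Matching: 1

1 rows:
Tina


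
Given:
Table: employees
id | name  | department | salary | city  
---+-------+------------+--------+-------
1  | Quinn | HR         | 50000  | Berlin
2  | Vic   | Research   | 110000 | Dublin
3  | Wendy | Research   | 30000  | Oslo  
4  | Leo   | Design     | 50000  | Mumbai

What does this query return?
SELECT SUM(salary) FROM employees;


SUM(salary) = 50000 + 110000 + 30000 + 50000 = 240000

240000


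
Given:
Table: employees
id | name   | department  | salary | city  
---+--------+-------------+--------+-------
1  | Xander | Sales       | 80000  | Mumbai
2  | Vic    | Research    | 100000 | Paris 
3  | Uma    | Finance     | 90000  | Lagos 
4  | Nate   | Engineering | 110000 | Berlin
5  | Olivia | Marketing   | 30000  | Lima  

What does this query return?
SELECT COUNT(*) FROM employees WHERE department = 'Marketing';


Counting rows where department = 'Marketing'
  Olivia -> MATCH


1


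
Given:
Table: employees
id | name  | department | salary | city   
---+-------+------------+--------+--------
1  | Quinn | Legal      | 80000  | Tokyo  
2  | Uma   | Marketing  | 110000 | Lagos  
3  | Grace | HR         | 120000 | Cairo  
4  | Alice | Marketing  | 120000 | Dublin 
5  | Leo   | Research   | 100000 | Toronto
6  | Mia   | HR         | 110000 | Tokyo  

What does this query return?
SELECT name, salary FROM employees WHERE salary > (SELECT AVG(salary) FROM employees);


Subquery: AVG(salary) = 106666.67
Filtering: salary > 106666.67
  Uma (110000) -> MATCH
  Grace (120000) -> MATCH
  Alice (120000) -> MATCH
  Mia (110000) -> MATCH


4 rows:
Uma, 110000
Grace, 120000
Alice, 120000
Mia, 110000


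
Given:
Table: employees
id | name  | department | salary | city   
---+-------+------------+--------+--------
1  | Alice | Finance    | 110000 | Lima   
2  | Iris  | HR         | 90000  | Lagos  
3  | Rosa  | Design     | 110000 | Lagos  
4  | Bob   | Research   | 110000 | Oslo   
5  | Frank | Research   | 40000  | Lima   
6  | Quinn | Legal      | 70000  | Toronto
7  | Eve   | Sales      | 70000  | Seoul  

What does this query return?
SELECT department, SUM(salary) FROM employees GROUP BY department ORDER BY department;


Summing salary within each department:
  Design: 110000 = 110000
  Finance: 110000 = 110000
  HR: 90000 = 90000
  Legal: 70000 = 70000
  Research: 110000 + 40000 = 150000
  Sales: 70000 = 70000


6 groups:
Design, 110000
Finance, 110000
HR, 90000
Legal, 70000
Research, 150000
Sales, 70000


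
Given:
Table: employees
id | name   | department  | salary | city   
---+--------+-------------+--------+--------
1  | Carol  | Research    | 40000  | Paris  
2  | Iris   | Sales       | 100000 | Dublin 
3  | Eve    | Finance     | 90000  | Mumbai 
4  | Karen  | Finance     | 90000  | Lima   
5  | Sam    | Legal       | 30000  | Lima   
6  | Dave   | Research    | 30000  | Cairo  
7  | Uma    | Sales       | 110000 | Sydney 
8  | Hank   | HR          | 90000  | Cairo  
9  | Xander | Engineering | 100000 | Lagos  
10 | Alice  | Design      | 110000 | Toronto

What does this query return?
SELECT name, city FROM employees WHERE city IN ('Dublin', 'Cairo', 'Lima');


Filtering: city IN ('Dublin', 'Cairo', 'Lima')
Matching: 5 rows

5 rows:
Iris, Dublin
Karen, Lima
Sam, Lima
Dave, Cairo
Hank, Cairo


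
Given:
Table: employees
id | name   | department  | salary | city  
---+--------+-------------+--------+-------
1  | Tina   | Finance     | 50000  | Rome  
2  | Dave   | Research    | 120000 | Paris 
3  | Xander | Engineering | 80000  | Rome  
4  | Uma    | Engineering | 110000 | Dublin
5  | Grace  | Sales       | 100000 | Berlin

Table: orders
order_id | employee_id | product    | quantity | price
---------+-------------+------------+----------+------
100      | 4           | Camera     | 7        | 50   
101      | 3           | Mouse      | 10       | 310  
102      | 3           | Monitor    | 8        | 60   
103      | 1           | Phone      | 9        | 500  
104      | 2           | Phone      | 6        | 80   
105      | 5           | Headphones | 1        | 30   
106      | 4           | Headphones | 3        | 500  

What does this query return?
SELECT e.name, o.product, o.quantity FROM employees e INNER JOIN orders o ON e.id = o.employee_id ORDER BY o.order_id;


Joining employees.id = orders.employee_id:
  employee Uma (id=4) -> order Camera
  employee Xander (id=3) -> order Mouse
  employee Xander (id=3) -> order Monitor
  employee Tina (id=1) -> order Phone
  employee Dave (id=2) -> order Phone
  employee Grace (id=5) -> order Headphones
  employee Uma (id=4) -> order Headphones


7 rows:
Uma, Camera, 7
Xander, Mouse, 10
Xander, Monitor, 8
Tina, Phone, 9
Dave, Phone, 6
Grace, Headphones, 1
Uma, Headphones, 3


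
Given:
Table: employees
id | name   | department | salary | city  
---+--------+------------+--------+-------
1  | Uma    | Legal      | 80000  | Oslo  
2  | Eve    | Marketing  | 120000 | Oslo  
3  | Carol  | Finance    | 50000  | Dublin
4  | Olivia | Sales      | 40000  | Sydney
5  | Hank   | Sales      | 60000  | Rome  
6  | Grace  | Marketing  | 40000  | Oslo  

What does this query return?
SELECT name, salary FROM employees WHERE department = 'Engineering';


Filtering: department = 'Engineering'
Matching rows: 0

Empty result set (0 rows)


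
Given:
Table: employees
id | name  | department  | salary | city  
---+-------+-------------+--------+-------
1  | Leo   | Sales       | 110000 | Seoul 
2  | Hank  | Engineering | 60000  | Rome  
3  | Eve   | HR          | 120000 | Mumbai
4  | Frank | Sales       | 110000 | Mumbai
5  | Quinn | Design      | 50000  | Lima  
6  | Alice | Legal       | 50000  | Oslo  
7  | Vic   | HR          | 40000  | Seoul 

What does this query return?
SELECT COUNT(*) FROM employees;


COUNT(*) counts all rows

7


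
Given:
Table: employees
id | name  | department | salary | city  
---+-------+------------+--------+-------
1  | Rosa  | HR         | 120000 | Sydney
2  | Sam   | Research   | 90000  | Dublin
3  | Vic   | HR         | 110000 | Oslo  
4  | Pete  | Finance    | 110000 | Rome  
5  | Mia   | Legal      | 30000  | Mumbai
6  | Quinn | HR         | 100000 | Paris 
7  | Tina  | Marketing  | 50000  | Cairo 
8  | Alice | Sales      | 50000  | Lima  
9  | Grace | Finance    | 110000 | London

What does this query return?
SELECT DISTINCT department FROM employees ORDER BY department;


All 'department' values (row order): HR, Research, HR, Finance, Legal, HR, Marketing, Sales, Finance
Removing duplicates leaves 6 unique value(s).

6 values:
Finance
HR
Legal
Marketing
Research
Sales


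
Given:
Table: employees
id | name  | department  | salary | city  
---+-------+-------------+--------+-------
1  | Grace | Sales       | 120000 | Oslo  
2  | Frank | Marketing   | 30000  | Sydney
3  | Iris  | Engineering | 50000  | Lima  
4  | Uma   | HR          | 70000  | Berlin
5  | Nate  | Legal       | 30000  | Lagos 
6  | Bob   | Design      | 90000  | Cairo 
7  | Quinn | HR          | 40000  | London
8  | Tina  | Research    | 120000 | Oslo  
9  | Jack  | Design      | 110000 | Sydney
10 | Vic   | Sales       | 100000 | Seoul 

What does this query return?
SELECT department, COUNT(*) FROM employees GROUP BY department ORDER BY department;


Assigning each row to its department group:
  Grace -> Sales
  Frank -> Marketing
  Iris -> Engineering
  Uma -> HR
  Nate -> Legal
  Bob -> Design
  Quinn -> HR
  Tina -> Research
  Jack -> Design
  Vic -> Sales


7 groups:
Design, 2
Engineering, 1
HR, 2
Legal, 1
Marketing, 1
Research, 1
Sales, 2


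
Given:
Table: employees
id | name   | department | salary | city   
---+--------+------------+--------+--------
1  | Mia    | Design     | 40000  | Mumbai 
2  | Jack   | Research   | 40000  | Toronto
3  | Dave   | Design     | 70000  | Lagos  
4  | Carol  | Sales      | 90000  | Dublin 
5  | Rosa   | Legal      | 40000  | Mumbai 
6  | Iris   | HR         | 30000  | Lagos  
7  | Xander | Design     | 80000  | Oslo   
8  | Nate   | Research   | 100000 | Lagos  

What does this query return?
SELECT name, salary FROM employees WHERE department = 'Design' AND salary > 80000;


Filtering: department = 'Design' AND salary > 80000
Matching: 0 rows

Empty result set (0 rows)


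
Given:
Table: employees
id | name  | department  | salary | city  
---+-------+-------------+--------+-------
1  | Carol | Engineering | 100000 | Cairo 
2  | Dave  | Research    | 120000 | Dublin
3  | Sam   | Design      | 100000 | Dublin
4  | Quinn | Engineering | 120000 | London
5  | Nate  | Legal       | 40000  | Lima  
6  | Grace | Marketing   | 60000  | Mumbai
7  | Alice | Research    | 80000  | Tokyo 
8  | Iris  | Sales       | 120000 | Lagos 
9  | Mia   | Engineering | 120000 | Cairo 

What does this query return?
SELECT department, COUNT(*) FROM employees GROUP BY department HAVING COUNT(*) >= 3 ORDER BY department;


Groups with count >= 3:
  Engineering: 3 -> PASS
  Design: 1 -> filtered out
  Legal: 1 -> filtered out
  Marketing: 1 -> filtered out
  Research: 2 -> filtered out
  Sales: 1 -> filtered out


1 groups:
Engineering, 3


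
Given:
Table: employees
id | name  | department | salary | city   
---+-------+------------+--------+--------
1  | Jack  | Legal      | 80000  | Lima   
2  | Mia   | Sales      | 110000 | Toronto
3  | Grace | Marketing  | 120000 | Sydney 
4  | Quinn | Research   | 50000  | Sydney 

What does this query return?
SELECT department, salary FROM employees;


Projecting columns: department, salary

4 rows:
Legal, 80000
Sales, 110000
Marketing, 120000
Research, 50000


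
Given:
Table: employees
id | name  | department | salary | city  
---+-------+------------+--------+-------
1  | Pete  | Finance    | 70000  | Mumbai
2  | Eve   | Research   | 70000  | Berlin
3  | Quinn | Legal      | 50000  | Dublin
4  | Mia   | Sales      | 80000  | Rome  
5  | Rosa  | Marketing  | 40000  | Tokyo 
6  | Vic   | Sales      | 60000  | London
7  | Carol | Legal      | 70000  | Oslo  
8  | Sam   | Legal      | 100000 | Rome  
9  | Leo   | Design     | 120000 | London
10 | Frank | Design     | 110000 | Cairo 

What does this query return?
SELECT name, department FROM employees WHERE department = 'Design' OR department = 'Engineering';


Filtering: department = 'Design' OR 'Engineering'
Matching: 2 rows

2 rows:
Leo, Design
Frank, Design


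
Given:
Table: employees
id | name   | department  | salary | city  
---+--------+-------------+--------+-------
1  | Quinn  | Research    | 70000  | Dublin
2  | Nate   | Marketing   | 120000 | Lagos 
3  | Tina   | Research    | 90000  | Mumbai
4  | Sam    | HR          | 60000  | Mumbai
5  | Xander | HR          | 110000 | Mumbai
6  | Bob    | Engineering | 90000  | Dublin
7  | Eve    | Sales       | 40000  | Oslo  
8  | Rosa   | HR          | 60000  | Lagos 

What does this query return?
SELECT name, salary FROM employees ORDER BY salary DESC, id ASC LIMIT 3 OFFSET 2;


Sort by salary DESC (id ASC tiebreak), then skip 2 and take 3
Rows 3 through 5

3 rows:
Tina, 90000
Bob, 90000
Quinn, 70000


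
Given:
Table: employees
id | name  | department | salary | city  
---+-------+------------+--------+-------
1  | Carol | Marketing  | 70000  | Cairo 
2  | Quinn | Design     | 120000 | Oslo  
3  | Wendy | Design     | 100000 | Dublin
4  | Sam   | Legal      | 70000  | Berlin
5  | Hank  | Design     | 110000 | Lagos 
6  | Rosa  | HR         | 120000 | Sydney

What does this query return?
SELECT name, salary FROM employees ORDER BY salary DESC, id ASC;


Sorting by salary DESC, then id ASC for ties

6 rows:
Quinn, 120000
Rosa, 120000
Hank, 110000
Wendy, 100000
Carol, 70000
Sam, 70000


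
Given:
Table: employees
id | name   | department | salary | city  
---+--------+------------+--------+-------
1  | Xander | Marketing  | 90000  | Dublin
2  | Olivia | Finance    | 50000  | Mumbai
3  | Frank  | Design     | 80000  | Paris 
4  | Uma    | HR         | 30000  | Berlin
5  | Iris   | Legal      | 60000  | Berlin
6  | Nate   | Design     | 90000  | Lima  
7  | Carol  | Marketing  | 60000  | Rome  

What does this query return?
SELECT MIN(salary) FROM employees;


Salaries: 90000, 50000, 80000, 30000, 60000, 90000, 60000
MIN = 30000

30000


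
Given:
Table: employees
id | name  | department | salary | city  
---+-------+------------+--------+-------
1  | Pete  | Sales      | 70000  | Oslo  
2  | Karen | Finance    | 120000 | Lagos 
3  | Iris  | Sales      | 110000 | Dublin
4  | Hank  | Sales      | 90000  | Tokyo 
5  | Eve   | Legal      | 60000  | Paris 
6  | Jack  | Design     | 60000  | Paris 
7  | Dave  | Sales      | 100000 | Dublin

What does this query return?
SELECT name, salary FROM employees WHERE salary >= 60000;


Filtering: salary >= 60000
Matching: 7 rows

7 rows:
Pete, 70000
Karen, 120000
Iris, 110000
Hank, 90000
Eve, 60000
Jack, 60000
Dave, 100000


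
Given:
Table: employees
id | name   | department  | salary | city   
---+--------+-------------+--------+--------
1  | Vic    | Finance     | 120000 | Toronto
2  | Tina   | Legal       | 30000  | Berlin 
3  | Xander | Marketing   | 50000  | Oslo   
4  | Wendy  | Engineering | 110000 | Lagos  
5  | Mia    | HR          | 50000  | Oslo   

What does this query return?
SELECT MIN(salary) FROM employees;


Salaries: 120000, 30000, 50000, 110000, 50000
MIN = 30000

30000


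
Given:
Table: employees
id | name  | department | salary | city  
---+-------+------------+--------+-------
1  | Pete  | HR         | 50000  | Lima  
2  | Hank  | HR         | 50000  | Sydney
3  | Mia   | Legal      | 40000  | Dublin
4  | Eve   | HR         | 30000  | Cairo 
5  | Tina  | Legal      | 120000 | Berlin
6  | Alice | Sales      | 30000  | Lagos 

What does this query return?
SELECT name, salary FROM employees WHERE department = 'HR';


Filtering: department = 'HR'
Matching rows: 3

3 rows:
Pete, 50000
Hank, 50000
Eve, 30000


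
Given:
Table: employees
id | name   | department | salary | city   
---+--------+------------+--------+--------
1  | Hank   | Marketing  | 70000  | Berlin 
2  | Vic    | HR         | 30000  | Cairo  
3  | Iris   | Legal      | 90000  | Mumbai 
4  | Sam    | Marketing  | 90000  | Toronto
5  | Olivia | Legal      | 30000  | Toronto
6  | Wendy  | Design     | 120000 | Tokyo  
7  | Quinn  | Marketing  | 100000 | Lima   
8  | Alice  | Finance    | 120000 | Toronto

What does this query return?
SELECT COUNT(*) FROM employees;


COUNT(*) counts all rows

8
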